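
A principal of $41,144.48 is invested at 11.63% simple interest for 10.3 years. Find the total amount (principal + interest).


Total amount formula: A = P(1 + rt) = P + P·r·t
Interest: I = P × r × t = $41,144.48 × 0.1163 × 10.3 = $49,286.56
A = P + I = $41,144.48 + $49,286.56 = $90,431.04

A = P + I = P(1 + rt) = $90,431.04


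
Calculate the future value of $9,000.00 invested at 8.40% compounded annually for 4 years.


Compound interest formula: A = P(1 + r/n)^(nt)
A = $9,000.00 × (1 + 0.084/1)^(1 × 4)
Growth factor: (1 + 0.084/1)^4 = 1.380757
A = $9,000.00 × 1.380757
A = $12,426.81

A = P(1 + r/n)^(nt) = $12,426.81


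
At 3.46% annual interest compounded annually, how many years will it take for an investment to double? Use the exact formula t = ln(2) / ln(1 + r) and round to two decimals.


Doubling condition: (1 + r)^t = 2
Take ln of both sides: t × ln(1 + r) = ln(2)
t = ln(2) / ln(1 + r)
t = 0.693147 / 0.034015
t = 20.38

t = ln(2) / ln(1 + r) = 20.38 years


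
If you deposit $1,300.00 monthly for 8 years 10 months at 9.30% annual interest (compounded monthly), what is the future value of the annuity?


Future value of an ordinary annuity: FV = PMT × ((1 + r)^n − 1) / r
Monthly rate r = 0.093/12 = 0.00775, n = 106
FV = $1,300.00 × ((1 + 0.093/12)^106 − 1) / (0.093/12)
FV = $1,300.00 × 163.447504
FV = $212,481.76

FV = PMT × ((1+r)^n - 1)/r = $212,481.76


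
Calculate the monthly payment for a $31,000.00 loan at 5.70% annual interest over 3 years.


Loan payment formula: PMT = PV × r / (1 − (1 + r)^(−n))
Monthly rate r = 0.057/12 = 0.00475, n = 36 months
Denominator: 1 − (1 + 0.057/12)^(−36) = 0.156837
PMT = $31,000.00 × (0.057/12) / 0.156837
PMT = $938.87 per month

PMT = PV × r / (1-(1+r)^(-n)) = $938.87/month


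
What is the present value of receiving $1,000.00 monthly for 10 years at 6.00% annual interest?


Present value of an ordinary annuity: PV = PMT × (1 − (1 + r)^(−n)) / r
Monthly rate r = 0.06/12 = 0.005, n = 120
PV = $1,000.00 × (1 − (1 + 0.06/12)^(−120)) / (0.06/12)
PV = $1,000.00 × 90.073453
PV = $90,073.45

PV = PMT × (1-(1+r)^(-n))/r = $90,073.45


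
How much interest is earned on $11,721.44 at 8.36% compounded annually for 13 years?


Compound interest earned = final amount − principal.
A = P(1 + r/n)^(nt) = $11,721.44 × (1 + 0.0836/1)^(1 × 13) = $33,287.25
Interest = A − P = $33,287.25 − $11,721.44 = $21,565.81

Interest = A - P = $21,565.81


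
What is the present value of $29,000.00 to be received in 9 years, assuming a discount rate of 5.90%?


Present value formula: PV = FV / (1 + r)^t
PV = $29,000.00 / (1 + 0.059)^9
PV = $29,000.00 / 1.675188
PV = $17,311.49

PV = FV / (1 + r)^t = $17,311.49


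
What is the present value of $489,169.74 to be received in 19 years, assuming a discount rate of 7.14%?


Present value formula: PV = FV / (1 + r)^t
PV = $489,169.74 / (1 + 0.0714)^19
PV = $489,169.74 / 3.7075003
PV = $131,940.58

PV = FV / (1 + r)^t = $131,940.58


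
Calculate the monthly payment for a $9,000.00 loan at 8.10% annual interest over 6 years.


Loan payment formula: PMT = PV × r / (1 − (1 + r)^(−n))
Monthly rate r = 0.081/12 = 0.00675, n = 72 months
Denominator: 1 − (1 + 0.081/12)^(−72) = 0.383913
PMT = $9,000.00 × (0.081/12) / 0.383913
PMT = $158.24 per month

PMT = PV × r / (1-(1+r)^(-n)) = $158.24/month


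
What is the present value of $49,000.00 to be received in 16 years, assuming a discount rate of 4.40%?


Present value formula: PV = FV / (1 + r)^t
PV = $49,000.00 / (1 + 0.044)^16
PV = $49,000.00 / 1.991627
PV = $24,603.00

PV = FV / (1 + r)^t = $24,603.00


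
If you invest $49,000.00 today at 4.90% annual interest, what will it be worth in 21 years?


Future value formula: FV = PV × (1 + r)^t
FV = $49,000.00 × (1 + 0.049)^21
FV = $49,000.00 × 2.7307708
FV = $133,807.77

FV = PV × (1 + r)^t = $133,807.77


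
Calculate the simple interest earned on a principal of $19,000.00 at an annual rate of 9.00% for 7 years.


Simple interest formula: I = P × r × t
I = $19,000.00 × 0.09 × 7
I = $11,970.00

I = P × r × t = $11,970.00


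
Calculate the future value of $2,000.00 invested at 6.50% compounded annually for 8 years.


Compound interest formula: A = P(1 + r/n)^(nt)
A = $2,000.00 × (1 + 0.065/1)^(1 × 8)
Growth factor: (1 + 0.065/1)^8 = 1.654996
A = $2,000.00 × 1.654996
A = $3,309.99

A = P(1 + r/n)^(nt) = $3,309.99


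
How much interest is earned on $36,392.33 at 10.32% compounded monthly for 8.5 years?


Compound interest earned = final amount − principal.
A = P(1 + r/n)^(nt) = $36,392.33 × (1 + 0.1032/12)^(12 × 8.5) = $87,165.41
Interest = A − P = $87,165.41 − $36,392.33 = $50,773.08

Interest = A - P = $50,773.08


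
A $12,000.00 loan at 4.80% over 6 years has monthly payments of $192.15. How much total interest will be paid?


Total paid over the life of the loan = PMT × n.
Total paid = $192.15 × 72 = $13,834.80
Total interest = total paid − principal = $13,834.80 − $12,000.00 = $1,834.80

Total interest = (PMT × n) - PV = $1,834.80


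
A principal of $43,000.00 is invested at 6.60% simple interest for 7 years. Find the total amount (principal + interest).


Total amount formula: A = P(1 + rt) = P + P·r·t
Interest: I = P × r × t = $43,000.00 × 0.066 × 7 = $19,866.00
A = P + I = $43,000.00 + $19,866.00 = $62,866.00

A = P + I = P(1 + rt) = $62,866.00


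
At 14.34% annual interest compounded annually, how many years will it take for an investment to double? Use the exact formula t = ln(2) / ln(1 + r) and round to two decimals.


Doubling condition: (1 + r)^t = 2
Take ln of both sides: t × ln(1 + r) = ln(2)
t = ln(2) / ln(1 + r)
t = 0.693147 / 0.134006
t = 5.17

t = ln(2) / ln(1 + r) = 5.17 years


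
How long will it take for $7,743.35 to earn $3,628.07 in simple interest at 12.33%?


Rearrange the simple interest formula for t:
I = P × r × t  ⇒  t = I / (P × r)
t = $3,628.07 / ($7,743.35 × 0.1233)
t = 3.8

t = I/(P×r) = 3.8 years


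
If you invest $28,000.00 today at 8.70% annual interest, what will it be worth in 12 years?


Future value formula: FV = PV × (1 + r)^t
FV = $28,000.00 × (1 + 0.087)^12
FV = $28,000.00 × 2.721163
FV = $76,192.56

FV = PV × (1 + r)^t = $76,192.56


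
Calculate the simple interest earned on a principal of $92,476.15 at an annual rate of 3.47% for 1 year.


Simple interest formula: I = P × r × t
I = $92,476.15 × 0.0347 × 1
I = $3,208.92

I = P × r × t = $3,208.92


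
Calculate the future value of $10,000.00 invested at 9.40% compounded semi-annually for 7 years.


Compound interest formula: A = P(1 + r/n)^(nt)
A = $10,000.00 × (1 + 0.094/2)^(2 × 7)
Growth factor: (1 + 0.094/2)^14 = 1.902188
A = $10,000.00 × 1.902188
A = $19,021.88

A = P(1 + r/n)^(nt) = $19,021.88


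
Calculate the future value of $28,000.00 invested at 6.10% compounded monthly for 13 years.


Compound interest formula: A = P(1 + r/n)^(nt)
A = $28,000.00 × (1 + 0.061/12)^(12 × 13)
Growth factor: (1 + 0.061/12)^156 = 2.2055817
A = $28,000.00 × 2.2055817
A = $61,756.29

A = P(1 + r/n)^(nt) = $61,756.29


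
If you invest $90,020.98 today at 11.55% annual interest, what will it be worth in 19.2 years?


Future value formula: FV = PV × (1 + r)^t
FV = $90,020.98 × (1 + 0.1155)^19.2
FV = $90,020.98 × 8.15484729
FV = $734,107.34

FV = PV × (1 + r)^t = $734,107.34


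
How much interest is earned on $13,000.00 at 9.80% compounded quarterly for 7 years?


Compound interest earned = final amount − principal.
A = P(1 + r/n)^(nt) = $13,000.00 × (1 + 0.098/4)^(4 × 7) = $25,602.26
Interest = A − P = $25,602.26 − $13,000.00 = $12,602.26

Interest = A - P = $12,602.26


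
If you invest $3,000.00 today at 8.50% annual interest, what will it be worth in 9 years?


Future value formula: FV = PV × (1 + r)^t
FV = $3,000.00 × (1 + 0.085)^9
FV = $3,000.00 × 2.083856
FV = $6,251.57

FV = PV × (1 + r)^t = $6,251.57


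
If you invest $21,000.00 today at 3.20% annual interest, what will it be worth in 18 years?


Future value formula: FV = PV × (1 + r)^t
FV = $21,000.00 × (1 + 0.032)^18
FV = $21,000.00 × 1.762928
FV = $37,021.49

FV = PV × (1 + r)^t = $37,021.49


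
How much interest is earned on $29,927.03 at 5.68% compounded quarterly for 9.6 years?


Compound interest earned = final amount − principal.
A = P(1 + r/n)^(nt) = $29,927.03 × (1 + 0.0568/4)^(4 × 9.6) = $51,429.24
Interest = A − P = $51,429.24 − $29,927.03 = $21,502.21

Interest = A - P = $21,502.21


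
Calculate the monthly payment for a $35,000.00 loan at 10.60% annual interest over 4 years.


Loan payment formula: PMT = PV × r / (1 − (1 + r)^(−n))
Monthly rate r = 0.106/12 ≈ 0.00883333, n = 48 months
Denominator: 1 − (1 + 0.106/12)^(−48) = 0.344357
PMT = $35,000.00 × (0.106/12) / 0.344357
PMT = $897.81 per month

PMT = PV × r / (1-(1+r)^(-n)) = $897.81/month


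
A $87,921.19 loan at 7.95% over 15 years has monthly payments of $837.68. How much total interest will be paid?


Total paid over the life of the loan = PMT × n.
Total paid = $837.68 × 180 = $150,782.40
Total interest = total paid − principal = $150,782.40 − $87,921.19 = $62,861.21

Total interest = (PMT × n) - PV = $62,861.21


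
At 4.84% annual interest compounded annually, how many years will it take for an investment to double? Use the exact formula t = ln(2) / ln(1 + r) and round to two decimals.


Doubling condition: (1 + r)^t = 2
Take ln of both sides: t × ln(1 + r) = ln(2)
t = ln(2) / ln(1 + r)
t = 0.693147 / 0.047265
t = 14.67

t = ln(2) / ln(1 + r) = 14.67 years


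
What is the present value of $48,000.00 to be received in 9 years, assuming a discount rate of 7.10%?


Present value formula: PV = FV / (1 + r)^t
PV = $48,000.00 / (1 + 0.071)^9
PV = $48,000.00 / 1.8539808
PV = $25,890.24

PV = FV / (1 + r)^t = $25,890.24


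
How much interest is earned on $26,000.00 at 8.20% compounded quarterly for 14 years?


Compound interest earned = final amount − principal.
A = P(1 + r/n)^(nt) = $26,000.00 × (1 + 0.082/4)^(4 × 14) = $81,003.14
Interest = A − P = $81,003.14 − $26,000.00 = $55,003.14

Interest = A - P = $55,003.14


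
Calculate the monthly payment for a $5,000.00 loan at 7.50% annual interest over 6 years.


Loan payment formula: PMT = PV × r / (1 − (1 + r)^(−n))
Monthly rate r = 0.075/12 = 0.00625, n = 72 months
Denominator: 1 − (1 + 0.075/12)^(−72) = 0.361478
PMT = $5,000.00 × (0.075/12) / 0.361478
PMT = $86.45 per month

PMT = PV × r / (1-(1+r)^(-n)) = $86.45/month


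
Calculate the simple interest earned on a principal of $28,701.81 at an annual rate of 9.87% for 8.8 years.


Simple interest formula: I = P × r × t
I = $28,701.81 × 0.0987 × 8.8
I = $24,929.24

I = P × r × t = $24,929.24


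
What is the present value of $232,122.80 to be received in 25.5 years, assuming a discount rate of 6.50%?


Present value formula: PV = FV / (1 + r)^t
PV = $232,122.80 / (1 + 0.065)^25.5
PV = $232,122.80 / 4.9821293
PV = $46,591.08

PV = FV / (1 + r)^t = $46,591.08


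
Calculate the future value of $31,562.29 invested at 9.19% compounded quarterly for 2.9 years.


Compound interest formula: A = P(1 + r/n)^(nt)
A = $31,562.29 × (1 + 0.0919/4)^(4 × 2.9)
Growth factor: (1 + 0.0919/4)^11.6 = 1.3014702
A = $31,562.29 × 1.3014702
A = $41,077.38

A = P(1 + r/n)^(nt) = $41,077.38


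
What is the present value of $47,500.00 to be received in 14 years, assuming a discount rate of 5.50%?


Present value formula: PV = FV / (1 + r)^t
PV = $47,500.00 / (1 + 0.055)^14
PV = $47,500.00 / 2.1160915
PV = $22,447.04

PV = FV / (1 + r)^t = $22,447.04


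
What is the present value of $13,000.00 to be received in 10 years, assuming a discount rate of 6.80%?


Present value formula: PV = FV / (1 + r)^t
PV = $13,000.00 / (1 + 0.068)^10
PV = $13,000.00 / 1.930690
PV = $6,733.34

PV = FV / (1 + r)^t = $6,733.34


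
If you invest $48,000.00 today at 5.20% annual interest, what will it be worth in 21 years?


Future value formula: FV = PV × (1 + r)^t
FV = $48,000.00 × (1 + 0.052)^21
FV = $48,000.00 × 2.8995496
FV = $139,178.38

FV = PV × (1 + r)^t = $139,178.38


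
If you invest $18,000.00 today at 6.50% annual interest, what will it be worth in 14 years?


Future value formula: FV = PV × (1 + r)^t
FV = $18,000.00 × (1 + 0.065)^14
FV = $18,000.00 × 2.4148742
FV = $43,467.74

FV = PV × (1 + r)^t = $43,467.74


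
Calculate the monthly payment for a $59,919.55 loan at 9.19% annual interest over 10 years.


Loan payment formula: PMT = PV × r / (1 − (1 + r)^(−n))
Monthly rate r = 0.0919/12 ≈ 0.00765833, n = 120 months
Denominator: 1 − (1 + 0.0919/12)^(−120) = 0.599683
PMT = $59,919.55 × (0.0919/12) / 0.599683
PMT = $765.21 per month

PMT = PV × r / (1-(1+r)^(-n)) = $765.21/month


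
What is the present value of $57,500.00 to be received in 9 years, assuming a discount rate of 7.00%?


Present value formula: PV = FV / (1 + r)^t
PV = $57,500.00 / (1 + 0.07)^9
PV = $57,500.00 / 1.838459
PV = $31,276.19

PV = FV / (1 + r)^t = $31,276.19


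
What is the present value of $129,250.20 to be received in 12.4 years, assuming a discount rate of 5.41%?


Present value formula: PV = FV / (1 + r)^t
PV = $129,250.20 / (1 + 0.0541)^12.4
PV = $129,250.20 / 1.9219164
PV = $67,250.69

PV = FV / (1 + r)^t = $67,250.69


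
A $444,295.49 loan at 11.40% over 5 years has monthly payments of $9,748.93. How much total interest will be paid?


Total paid over the life of the loan = PMT × n.
Total paid = $9,748.93 × 60 = $584,935.80
Total interest = total paid − principal = $584,935.80 − $444,295.49 = $140,640.31

Total interest = (PMT × n) - PV = $140,640.31


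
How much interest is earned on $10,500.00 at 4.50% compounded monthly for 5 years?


Compound interest earned = final amount − principal.
A = P(1 + r/n)^(nt) = $10,500.00 × (1 + 0.045/12)^(12 × 5) = $13,143.86
Interest = A − P = $13,143.86 − $10,500.00 = $2,643.86

Interest = A - P = $2,643.86


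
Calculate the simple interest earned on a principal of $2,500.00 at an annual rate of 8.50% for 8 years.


Simple interest formula: I = P × r × t
I = $2,500.00 × 0.085 × 8
I = $1,700.00

I = P × r × t = $1,700.00


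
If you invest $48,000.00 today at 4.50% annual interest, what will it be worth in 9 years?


Future value formula: FV = PV × (1 + r)^t
FV = $48,000.00 × (1 + 0.045)^9
FV = $48,000.00 × 1.48609514
FV = $71,332.57

FV = PV × (1 + r)^t = $71,332.57


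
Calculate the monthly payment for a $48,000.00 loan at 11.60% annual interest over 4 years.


Loan payment formula: PMT = PV × r / (1 − (1 + r)^(−n))
Monthly rate r = 0.116/12 ≈ 0.00966667, n = 48 months
Denominator: 1 − (1 + 0.116/12)^(−48) = 0.369834
PMT = $48,000.00 × (0.116/12) / 0.369834
PMT = $1,254.62 per month

PMT = PV × r / (1-(1+r)^(-n)) = $1,254.62/month


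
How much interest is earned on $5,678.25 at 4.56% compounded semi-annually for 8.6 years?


Compound interest earned = final amount − principal.
A = P(1 + r/n)^(nt) = $5,678.25 × (1 + 0.0456/2)^(2 × 8.6) = $8,367.87
Interest = A − P = $8,367.87 − $5,678.25 = $2,689.62

Interest = A - P = $2,689.62


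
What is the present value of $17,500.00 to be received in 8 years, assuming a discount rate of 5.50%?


Present value formula: PV = FV / (1 + r)^t
PV = $17,500.00 / (1 + 0.055)^8
PV = $17,500.00 / 1.534687
PV = $11,402.98

PV = FV / (1 + r)^t = $11,402.98


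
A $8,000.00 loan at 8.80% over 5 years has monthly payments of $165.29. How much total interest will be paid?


Total paid over the life of the loan = PMT × n.
Total paid = $165.29 × 60 = $9,917.40
Total interest = total paid − principal = $9,917.40 − $8,000.00 = $1,917.40

Total interest = (PMT × n) - PV = $1,917.40


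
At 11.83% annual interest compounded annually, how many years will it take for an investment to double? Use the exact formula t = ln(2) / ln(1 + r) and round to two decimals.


Doubling condition: (1 + r)^t = 2
Take ln of both sides: t × ln(1 + r) = ln(2)
t = ln(2) / ln(1 + r)
t = 0.693147 / 0.111810
t = 6.20

t = ln(2) / ln(1 + r) = 6.20 years


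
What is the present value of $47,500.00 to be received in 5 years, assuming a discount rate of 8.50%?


Present value formula: PV = FV / (1 + r)^t
PV = $47,500.00 / (1 + 0.085)^5
PV = $47,500.00 / 1.5036567
PV = $31,589.66

PV = FV / (1 + r)^t = $31,589.66


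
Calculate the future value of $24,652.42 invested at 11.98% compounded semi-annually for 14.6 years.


Compound interest formula: A = P(1 + r/n)^(nt)
A = $24,652.42 × (1 + 0.1198/2)^(2 × 14.6)
Growth factor: (1 + 0.1198/2)^29.2 = 5.466821
A = $24,652.42 × 5.466821
A = $134,770.37

A = P(1 + r/n)^(nt) = $134,770.37


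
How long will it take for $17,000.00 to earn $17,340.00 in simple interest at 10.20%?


Rearrange the simple interest formula for t:
I = P × r × t  ⇒  t = I / (P × r)
t = $17,340.00 / ($17,000.00 × 0.102)
t = 10

t = I/(P×r) = 10 years


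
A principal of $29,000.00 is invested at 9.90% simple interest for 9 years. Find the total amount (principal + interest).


Total amount formula: A = P(1 + rt) = P + P·r·t
Interest: I = P × r × t = $29,000.00 × 0.099 × 9 = $25,839.00
A = P + I = $29,000.00 + $25,839.00 = $54,839.00

A = P + I = P(1 + rt) = $54,839.00


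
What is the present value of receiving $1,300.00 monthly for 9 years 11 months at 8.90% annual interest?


Present value of an ordinary annuity: PV = PMT × (1 − (1 + r)^(−n)) / r
Monthly rate r = 0.089/12 ≈ 0.00741667, n = 119
PV = $1,300.00 × (1 − (1 + 0.089/12)^(−119)) / (0.089/12)
PV = $1,300.00 × 78.867997
PV = $102,528.40

PV = PMT × (1-(1+r)^(-n))/r = $102,528.40


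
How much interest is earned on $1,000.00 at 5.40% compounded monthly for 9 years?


Compound interest earned = final amount − principal.
A = P(1 + r/n)^(nt) = $1,000.00 × (1 + 0.054/12)^(12 × 9) = $1,624.03
Interest = A − P = $1,624.03 − $1,000.00 = $624.03

Interest = A - P = $624.03


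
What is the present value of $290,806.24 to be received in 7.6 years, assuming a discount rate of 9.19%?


Present value formula: PV = FV / (1 + r)^t
PV = $290,806.24 / (1 + 0.0919)^7.6
PV = $290,806.24 / 1.9506968
PV = $149,078.13

PV = FV / (1 + r)^t = $149,078.13


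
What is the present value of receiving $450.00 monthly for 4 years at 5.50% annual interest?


Present value of an ordinary annuity: PV = PMT × (1 − (1 + r)^(−n)) / r
Monthly rate r = 0.055/12 ≈ 0.00458333, n = 48
PV = $450.00 × (1 − (1 + 0.055/12)^(−48)) / (0.055/12)
PV = $450.00 × 42.998777
PV = $19,349.45

PV = PMT × (1-(1+r)^(-n))/r = $19,349.45


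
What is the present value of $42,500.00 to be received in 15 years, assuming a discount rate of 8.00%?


Present value formula: PV = FV / (1 + r)^t
PV = $42,500.00 / (1 + 0.08)^15
PV = $42,500.00 / 3.172169
PV = $13,397.77

PV = FV / (1 + r)^t = $13,397.77


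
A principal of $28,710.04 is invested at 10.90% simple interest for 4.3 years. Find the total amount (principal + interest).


Total amount formula: A = P(1 + rt) = P + P·r·t
Interest: I = P × r × t = $28,710.04 × 0.109 × 4.3 = $13,456.40
A = P + I = $28,710.04 + $13,456.40 = $42,166.44

A = P + I = P(1 + rt) = $42,166.44


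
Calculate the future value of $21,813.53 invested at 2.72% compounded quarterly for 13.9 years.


Compound interest formula: A = P(1 + r/n)^(nt)
A = $21,813.53 × (1 + 0.0272/4)^(4 × 13.9)
Growth factor: (1 + 0.0272/4)^55.6 = 1.4576132
A = $21,813.53 × 1.4576132
A = $31,795.69

A = P(1 + r/n)^(nt) = $31,795.69


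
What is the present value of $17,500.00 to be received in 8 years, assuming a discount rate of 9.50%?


Present value formula: PV = FV / (1 + r)^t
PV = $17,500.00 / (1 + 0.095)^8
PV = $17,500.00 / 2.066869
PV = $8,466.91

PV = FV / (1 + r)^t = $8,466.91


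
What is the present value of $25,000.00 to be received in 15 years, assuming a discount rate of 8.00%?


Present value formula: PV = FV / (1 + r)^t
PV = $25,000.00 / (1 + 0.08)^15
PV = $25,000.00 / 3.172169
PV = $7,881.04

PV = FV / (1 + r)^t = $7,881.04


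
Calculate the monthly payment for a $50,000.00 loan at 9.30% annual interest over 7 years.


Loan payment formula: PMT = PV × r / (1 − (1 + r)^(−n))
Monthly rate r = 0.093/12 = 0.00775, n = 84 months
Denominator: 1 − (1 + 0.093/12)^(−84) = 0.477166
PMT = $50,000.00 × (0.093/12) / 0.477166
PMT = $812.09 per month

PMT = PV × r / (1-(1+r)^(-n)) = $812.09/month


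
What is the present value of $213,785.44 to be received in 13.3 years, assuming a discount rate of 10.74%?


Present value formula: PV = FV / (1 + r)^t
PV = $213,785.44 / (1 + 0.1074)^13.3
PV = $213,785.44 / 3.8837396
PV = $55,046.29

PV = FV / (1 + r)^t = $55,046.29


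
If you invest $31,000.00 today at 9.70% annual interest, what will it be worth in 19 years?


Future value formula: FV = PV × (1 + r)^t
FV = $31,000.00 × (1 + 0.097)^19
FV = $31,000.00 × 5.8066537
FV = $180,006.26

FV = PV × (1 + r)^t = $180,006.26


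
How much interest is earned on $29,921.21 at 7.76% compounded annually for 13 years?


Compound interest earned = final amount − principal.
A = P(1 + r/n)^(nt) = $29,921.21 × (1 + 0.0776/1)^(1 × 13) = $79,054.71
Interest = A − P = $79,054.71 − $29,921.21 = $49,133.50

Interest = A - P = $49,133.50


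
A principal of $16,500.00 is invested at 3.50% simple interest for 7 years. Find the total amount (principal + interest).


Total amount formula: A = P(1 + rt) = P + P·r·t
Interest: I = P × r × t = $16,500.00 × 0.035 × 7 = $4,042.50
A = P + I = $16,500.00 + $4,042.50 = $20,542.50

A = P + I = P(1 + rt) = $20,542.50


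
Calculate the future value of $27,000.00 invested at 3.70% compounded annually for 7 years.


Compound interest formula: A = P(1 + r/n)^(nt)
A = $27,000.00 × (1 + 0.037/1)^(1 × 7)
Growth factor: (1 + 0.037/1)^7 = 1.289589
A = $27,000.00 × 1.289589
A = $34,818.90

A = P(1 + r/n)^(nt) = $34,818.90


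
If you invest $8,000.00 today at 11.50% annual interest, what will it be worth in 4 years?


Future value formula: FV = PV × (1 + r)^t
FV = $8,000.00 × (1 + 0.115)^4
FV = $8,000.00 × 1.5456084
FV = $12,364.87

FV = PV × (1 + r)^t = $12,364.87


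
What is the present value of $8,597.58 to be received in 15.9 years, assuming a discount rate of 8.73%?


Present value formula: PV = FV / (1 + r)^t
PV = $8,597.58 / (1 + 0.0873)^15.9
PV = $8,597.58 / 3.784036
PV = $2,272.07

PV = FV / (1 + r)^t = $2,272.07


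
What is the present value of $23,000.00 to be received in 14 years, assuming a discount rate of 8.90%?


Present value formula: PV = FV / (1 + r)^t
PV = $23,000.00 / (1 + 0.089)^14
PV = $23,000.00 / 3.299061
PV = $6,971.68

PV = FV / (1 + r)^t = $6,971.68


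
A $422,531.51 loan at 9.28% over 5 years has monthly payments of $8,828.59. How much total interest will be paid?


Total paid over the life of the loan = PMT × n.
Total paid = $8,828.59 × 60 = $529,715.40
Total interest = total paid − principal = $529,715.40 − $422,531.51 = $107,183.89

Total interest = (PMT × n) - PV = $107,183.89


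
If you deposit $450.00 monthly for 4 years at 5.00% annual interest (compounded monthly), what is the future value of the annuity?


Future value of an ordinary annuity: FV = PMT × ((1 + r)^n − 1) / r
Monthly rate r = 0.05/12 ≈ 0.00416667, n = 48
FV = $450.00 × ((1 + 0.05/12)^48 − 1) / (0.05/12)
FV = $450.00 × 53.014885
FV = $23,856.70

FV = PMT × ((1+r)^n - 1)/r = $23,856.70


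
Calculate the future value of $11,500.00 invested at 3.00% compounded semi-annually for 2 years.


Compound interest formula: A = P(1 + r/n)^(nt)
A = $11,500.00 × (1 + 0.03/2)^(2 × 2)
Growth factor: (1 + 0.03/2)^4 = 1.0613636
A = $11,500.00 × 1.0613636
A = $12,205.68

A = P(1 + r/n)^(nt) = $12,205.68


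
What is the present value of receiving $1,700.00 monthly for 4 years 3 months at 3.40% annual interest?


Present value of an ordinary annuity: PV = PMT × (1 − (1 + r)^(−n)) / r
Monthly rate r = 0.034/12 ≈ 0.00283333, n = 51
PV = $1,700.00 × (1 − (1 + 0.034/12)^(−51)) / (0.034/12)
PV = $1,700.00 × 47.424084
PV = $80,620.94

PV = PMT × (1-(1+r)^(-n))/r = $80,620.94


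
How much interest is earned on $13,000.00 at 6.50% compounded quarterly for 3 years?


Compound interest earned = final amount − principal.
A = P(1 + r/n)^(nt) = $13,000.00 × (1 + 0.065/4)^(4 × 3) = $15,774.30
Interest = A − P = $15,774.30 − $13,000.00 = $2,774.30

Interest = A - P = $2,774.30


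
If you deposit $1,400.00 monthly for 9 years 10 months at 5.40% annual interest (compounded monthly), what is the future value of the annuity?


Future value of an ordinary annuity: FV = PMT × ((1 + r)^n − 1) / r
Monthly rate r = 0.054/12 = 0.0045, n = 118
FV = $1,400.00 × ((1 + 0.054/12)^118 − 1) / (0.054/12)
FV = $1,400.00 × 155.246120
FV = $217,344.57

FV = PMT × ((1+r)^n - 1)/r = $217,344.57


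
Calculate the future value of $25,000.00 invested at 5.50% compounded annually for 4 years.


Compound interest formula: A = P(1 + r/n)^(nt)
A = $25,000.00 × (1 + 0.055/1)^(1 × 4)
Growth factor: (1 + 0.055/1)^4 = 1.2388247
A = $25,000.00 × 1.2388247
A = $30,970.62

A = P(1 + r/n)^(nt) = $30,970.62


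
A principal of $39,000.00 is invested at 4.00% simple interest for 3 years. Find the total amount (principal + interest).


Total amount formula: A = P(1 + rt) = P + P·r·t
Interest: I = P × r × t = $39,000.00 × 0.04 × 3 = $4,680.00
A = P + I = $39,000.00 + $4,680.00 = $43,680.00

A = P + I = P(1 + rt) = $43,680.00


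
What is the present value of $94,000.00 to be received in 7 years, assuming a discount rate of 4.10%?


Present value formula: PV = FV / (1 + r)^t
PV = $94,000.00 / (1 + 0.041)^7
PV = $94,000.00 / 1.3248146
PV = $70,953.32

PV = FV / (1 + r)^t = $70,953.32


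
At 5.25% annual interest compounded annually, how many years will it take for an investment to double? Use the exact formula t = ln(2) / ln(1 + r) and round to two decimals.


Doubling condition: (1 + r)^t = 2
Take ln of both sides: t × ln(1 + r) = ln(2)
t = ln(2) / ln(1 + r)
t = 0.693147 / 0.051168
t = 13.55

t = ln(2) / ln(1 + r) = 13.55 years


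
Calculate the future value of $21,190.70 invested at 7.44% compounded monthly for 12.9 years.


Compound interest formula: A = P(1 + r/n)^(nt)
A = $21,190.70 × (1 + 0.0744/12)^(12 × 12.9)
Growth factor: (1 + 0.0744/12)^154.8 = 2.6033446
A = $21,190.70 × 2.6033446
A = $55,166.69

A = P(1 + r/n)^(nt) = $55,166.69


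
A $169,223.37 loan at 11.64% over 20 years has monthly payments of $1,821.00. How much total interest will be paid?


Total paid over the life of the loan = PMT × n.
Total paid = $1,821.00 × 240 = $437,040.00
Total interest = total paid − principal = $437,040.00 − $169,223.37 = $267,816.63

Total interest = (PMT × n) - PV = $267,816.63


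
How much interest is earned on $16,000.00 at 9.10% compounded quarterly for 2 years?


Compound interest earned = final amount − principal.
A = P(1 + r/n)^(nt) = $16,000.00 × (1 + 0.091/4)^(4 × 2) = $19,154.72
Interest = A − P = $19,154.72 − $16,000.00 = $3,154.72

Interest = A - P = $3,154.72


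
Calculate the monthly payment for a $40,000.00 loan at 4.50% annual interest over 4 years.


Loan payment formula: PMT = PV × r / (1 − (1 + r)^(−n))
Monthly rate r = 0.045/12 = 0.00375, n = 48 months
Denominator: 1 − (1 + 0.045/12)^(−48) = 0.164449
PMT = $40,000.00 × (0.045/12) / 0.164449
PMT = $912.14 per month

PMT = PV × r / (1-(1+r)^(-n)) = $912.14/month


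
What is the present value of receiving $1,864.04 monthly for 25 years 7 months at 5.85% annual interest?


Present value of an ordinary annuity: PV = PMT × (1 − (1 + r)^(−n)) / r
Monthly rate r = 0.0585/12 = 0.004875, n = 307
PV = $1,864.04 × (1 − (1 + 0.0585/12)^(−307)) / (0.0585/12)
PV = $1,864.04 × 159.035883
PV = $296,449.25

PV = PMT × (1-(1+r)^(-n))/r = $296,449.25


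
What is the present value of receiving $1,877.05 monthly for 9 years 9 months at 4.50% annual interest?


Present value of an ordinary annuity: PV = PMT × (1 − (1 + r)^(−n)) / r
Monthly rate r = 0.045/12 = 0.00375, n = 117
PV = $1,877.05 × (1 − (1 + 0.045/12)^(−117)) / (0.045/12)
PV = $1,877.05 × 94.567641
PV = $177,508.19

PV = PMT × (1-(1+r)^(-n))/r = $177,508.19


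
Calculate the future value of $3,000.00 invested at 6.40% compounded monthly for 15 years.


Compound interest formula: A = P(1 + r/n)^(nt)
A = $3,000.00 × (1 + 0.064/12)^(12 × 15)
Growth factor: (1 + 0.064/12)^180 = 2.605043
A = $3,000.00 × 2.605043
A = $7,815.13

A = P(1 + r/n)^(nt) = $7,815.13


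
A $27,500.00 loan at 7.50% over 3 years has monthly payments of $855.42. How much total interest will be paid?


Total paid over the life of the loan = PMT × n.
Total paid = $855.42 × 36 = $30,795.12
Total interest = total paid − principal = $30,795.12 − $27,500.00 = $3,295.12

Total interest = (PMT × n) - PV = $3,295.12


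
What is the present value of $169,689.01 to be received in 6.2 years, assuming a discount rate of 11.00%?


Present value formula: PV = FV / (1 + r)^t
PV = $169,689.01 / (1 + 0.11)^6.2
PV = $169,689.01 / 1.90986411
PV = $88,848.73

PV = FV / (1 + r)^t = $88,848.73


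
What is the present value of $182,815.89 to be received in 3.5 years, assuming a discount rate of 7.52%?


Present value formula: PV = FV / (1 + r)^t
PV = $182,815.89 / (1 + 0.0752)^3.5
PV = $182,815.89 / 1.28887973
PV = $141,840.92

PV = FV / (1 + r)^t = $141,840.92


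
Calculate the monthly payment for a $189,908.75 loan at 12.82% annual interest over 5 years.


Loan payment formula: PMT = PV × r / (1 − (1 + r)^(−n))
Monthly rate r = 0.1282/12 ≈ 0.01068333, n = 60 months
Denominator: 1 − (1 + 0.1282/12)^(−60) = 0.471441
PMT = $189,908.75 × (0.1282/12) / 0.471441
PMT = $4,303.53 per month

PMT = PV × r / (1-(1+r)^(-n)) = $4,303.53/month


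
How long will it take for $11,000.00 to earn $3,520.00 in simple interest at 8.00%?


Rearrange the simple interest formula for t:
I = P × r × t  ⇒  t = I / (P × r)
t = $3,520.00 / ($11,000.00 × 0.08)
t = 4

t = I/(P×r) = 4 years


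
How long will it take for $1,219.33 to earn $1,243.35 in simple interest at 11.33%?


Rearrange the simple interest formula for t:
I = P × r × t  ⇒  t = I / (P × r)
t = $1,243.35 / ($1,219.33 × 0.1133)
t = 9

t = I/(P×r) = 9 years


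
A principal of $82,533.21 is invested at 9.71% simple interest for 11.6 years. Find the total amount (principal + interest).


Total amount formula: A = P(1 + rt) = P + P·r·t
Interest: I = P × r × t = $82,533.21 × 0.0971 × 11.6 = $92,962.11
A = P + I = $82,533.21 + $92,962.11 = $175,495.32

A = P + I = P(1 + rt) = $175,495.32


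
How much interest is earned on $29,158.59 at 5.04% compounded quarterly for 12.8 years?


Compound interest earned = final amount − principal.
A = P(1 + r/n)^(nt) = $29,158.59 × (1 + 0.0504/4)^(4 × 12.8) = $55,358.99
Interest = A − P = $55,358.99 − $29,158.59 = $26,200.40

Interest = A - P = $26,200.40


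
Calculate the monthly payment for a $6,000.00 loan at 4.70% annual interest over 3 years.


Loan payment formula: PMT = PV × r / (1 − (1 + r)^(−n))
Monthly rate r = 0.047/12 ≈ 0.00391667, n = 36 months
Denominator: 1 − (1 + 0.047/12)^(−36) = 0.131271
PMT = $6,000.00 × (0.047/12) / 0.131271
PMT = $179.02 per month

PMT = PV × r / (1-(1+r)^(-n)) = $179.02/month


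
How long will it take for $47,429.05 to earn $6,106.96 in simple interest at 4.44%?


Rearrange the simple interest formula for t:
I = P × r × t  ⇒  t = I / (P × r)
t = $6,106.96 / ($47,429.05 × 0.0444)
t = 2.9

t = I/(P×r) = 2.9 years


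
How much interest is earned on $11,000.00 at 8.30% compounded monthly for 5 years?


Compound interest earned = final amount − principal.
A = P(1 + r/n)^(nt) = $11,000.00 × (1 + 0.083/12)^(12 × 5) = $16,634.30
Interest = A − P = $16,634.30 − $11,000.00 = $5,634.30

Interest = A - P = $5,634.30


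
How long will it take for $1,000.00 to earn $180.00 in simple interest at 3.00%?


Rearrange the simple interest formula for t:
I = P × r × t  ⇒  t = I / (P × r)
t = $180.00 / ($1,000.00 × 0.03)
t = 6

t = I/(P×r) = 6 years


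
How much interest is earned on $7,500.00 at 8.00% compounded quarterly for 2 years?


Compound interest earned = final amount − principal.
A = P(1 + r/n)^(nt) = $7,500.00 × (1 + 0.08/4)^(4 × 2) = $8,787.45
Interest = A − P = $8,787.45 − $7,500.00 = $1,287.45

Interest = A - P = $1,287.45


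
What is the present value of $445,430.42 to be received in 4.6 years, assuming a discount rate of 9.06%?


Present value formula: PV = FV / (1 + r)^t
PV = $445,430.42 / (1 + 0.0906)^4.6
PV = $445,430.42 / 1.49025734
PV = $298,894.97

PV = FV / (1 + r)^t = $298,894.97


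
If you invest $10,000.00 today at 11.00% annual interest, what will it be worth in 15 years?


Future value formula: FV = PV × (1 + r)^t
FV = $10,000.00 × (1 + 0.11)^15
FV = $10,000.00 × 4.784589
FV = $47,845.89

FV = PV × (1 + r)^t = $47,845.89


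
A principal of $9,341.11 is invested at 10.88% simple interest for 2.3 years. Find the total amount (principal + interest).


Total amount formula: A = P(1 + rt) = P + P·r·t
Interest: I = P × r × t = $9,341.11 × 0.1088 × 2.3 = $2,337.52
A = P + I = $9,341.11 + $2,337.52 = $11,678.63

A = P + I = P(1 + rt) = $11,678.63


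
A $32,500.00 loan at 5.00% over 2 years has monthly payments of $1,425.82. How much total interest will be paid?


Total paid over the life of the loan = PMT × n.
Total paid = $1,425.82 × 24 = $34,219.68
Total interest = total paid − principal = $34,219.68 − $32,500.00 = $1,719.68

Total interest = (PMT × n) - PV = $1,719.68


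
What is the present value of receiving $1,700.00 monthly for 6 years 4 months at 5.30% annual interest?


Present value of an ordinary annuity: PV = PMT × (1 − (1 + r)^(−n)) / r
Monthly rate r = 0.053/12 ≈ 0.00441667, n = 76
PV = $1,700.00 × (1 − (1 + 0.053/12)^(−76)) / (0.053/12)
PV = $1,700.00 × 64.440024
PV = $109,548.04

PV = PMT × (1-(1+r)^(-n))/r = $109,548.04


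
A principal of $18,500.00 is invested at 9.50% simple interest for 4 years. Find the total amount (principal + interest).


Total amount formula: A = P(1 + rt) = P + P·r·t
Interest: I = P × r × t = $18,500.00 × 0.095 × 4 = $7,030.00
A = P + I = $18,500.00 + $7,030.00 = $25,530.00

A = P + I = P(1 + rt) = $25,530.00


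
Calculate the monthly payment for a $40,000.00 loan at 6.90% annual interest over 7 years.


Loan payment formula: PMT = PV × r / (1 − (1 + r)^(−n))
Monthly rate r = 0.069/12 = 0.00575, n = 84 months
Denominator: 1 − (1 + 0.069/12)^(−84) = 0.382216
PMT = $40,000.00 × (0.069/12) / 0.382216
PMT = $601.75 per month

PMT = PV × r / (1-(1+r)^(-n)) = $601.75/month


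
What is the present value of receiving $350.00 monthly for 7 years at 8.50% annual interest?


Present value of an ordinary annuity: PV = PMT × (1 − (1 + r)^(−n)) / r
Monthly rate r = 0.085/12 ≈ 0.00708333, n = 84
PV = $350.00 × (1 − (1 + 0.085/12)^(−84)) / (0.085/12)
PV = $350.00 × 63.145324
PV = $22,100.86

PV = PMT × (1-(1+r)^(-n))/r = $22,100.86


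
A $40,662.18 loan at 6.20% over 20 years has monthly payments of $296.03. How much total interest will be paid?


Total paid over the life of the loan = PMT × n.
Total paid = $296.03 × 240 = $71,047.20
Total interest = total paid − principal = $71,047.20 − $40,662.18 = $30,385.02

Total interest = (PMT × n) - PV = $30,385.02


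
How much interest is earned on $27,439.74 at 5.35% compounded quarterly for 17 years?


Compound interest earned = final amount − principal.
A = P(1 + r/n)^(nt) = $27,439.74 × (1 + 0.0535/4)^(4 × 17) = $67,725.57
Interest = A − P = $67,725.57 − $27,439.74 = $40,285.83

Interest = A - P = $40,285.83


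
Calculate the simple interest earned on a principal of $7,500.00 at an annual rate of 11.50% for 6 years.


Simple interest formula: I = P × r × t
I = $7,500.00 × 0.115 × 6
I = $5,175.00

I = P × r × t = $5,175.00


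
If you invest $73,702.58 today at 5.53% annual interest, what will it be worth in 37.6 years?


Future value formula: FV = PV × (1 + r)^t
FV = $73,702.58 × (1 + 0.0553)^37.6
FV = $73,702.58 × 7.567201
FV = $557,722.24

FV = PV × (1 + r)^t = $557,722.24


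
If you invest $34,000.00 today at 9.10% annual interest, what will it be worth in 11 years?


Future value formula: FV = PV × (1 + r)^t
FV = $34,000.00 × (1 + 0.091)^11
FV = $34,000.00 × 2.606587
FV = $88,623.96

FV = PV × (1 + r)^t = $88,623.96


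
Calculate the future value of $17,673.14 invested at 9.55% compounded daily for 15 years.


Compound interest formula: A = P(1 + r/n)^(nt)
A = $17,673.14 × (1 + 0.0955/365)^(365 × 15)
Growth factor: (1 + 0.0955/365)^5475 = 4.188374
A = $17,673.14 × 4.188374
A = $74,021.72

A = P(1 + r/n)^(nt) = $74,021.72


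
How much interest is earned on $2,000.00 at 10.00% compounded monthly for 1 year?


Compound interest earned = final amount − principal.
A = P(1 + r/n)^(nt) = $2,000.00 × (1 + 0.1/12)^(12 × 1) = $2,209.43
Interest = A − P = $2,209.43 − $2,000.00 = $209.43

Interest = A - P = $209.43


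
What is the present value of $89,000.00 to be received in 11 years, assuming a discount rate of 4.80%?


Present value formula: PV = FV / (1 + r)^t
PV = $89,000.00 / (1 + 0.048)^11
PV = $89,000.00 / 1.674843
PV = $53,139.31

PV = FV / (1 + r)^t = $53,139.31


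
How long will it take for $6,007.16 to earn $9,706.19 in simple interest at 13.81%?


Rearrange the simple interest formula for t:
I = P × r × t  ⇒  t = I / (P × r)
t = $9,706.19 / ($6,007.16 × 0.1381)
t = 11.7

t = I/(P×r) = 11.7 years


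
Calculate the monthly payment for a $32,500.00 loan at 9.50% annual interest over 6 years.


Loan payment formula: PMT = PV × r / (1 − (1 + r)^(−n))
Monthly rate r = 0.095/12 ≈ 0.00791667, n = 72 months
Denominator: 1 − (1 + 0.095/12)^(−72) = 0.433204
PMT = $32,500.00 × (0.095/12) / 0.433204
PMT = $593.93 per month

PMT = PV × r / (1-(1+r)^(-n)) = $593.93/month


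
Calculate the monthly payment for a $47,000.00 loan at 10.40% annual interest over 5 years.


Loan payment formula: PMT = PV × r / (1 − (1 + r)^(−n))
Monthly rate r = 0.104/12 ≈ 0.00866667, n = 60 months
Denominator: 1 − (1 + 0.104/12)^(−60) = 0.404146
PMT = $47,000.00 × (0.104/12) / 0.404146
PMT = $1,007.89 per month

PMT = PV × r / (1-(1+r)^(-n)) = $1,007.89/month


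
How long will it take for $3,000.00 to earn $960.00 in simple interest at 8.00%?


Rearrange the simple interest formula for t:
I = P × r × t  ⇒  t = I / (P × r)
t = $960.00 / ($3,000.00 × 0.08)
t = 4

t = I/(P×r) = 4 years


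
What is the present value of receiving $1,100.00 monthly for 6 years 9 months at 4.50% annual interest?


Present value of an ordinary annuity: PV = PMT × (1 − (1 + r)^(−n)) / r
Monthly rate r = 0.045/12 = 0.00375, n = 81
PV = $1,100.00 × (1 − (1 + 0.045/12)^(−81)) / (0.045/12)
PV = $1,100.00 × 69.742729
PV = $76,717.00

PV = PMT × (1-(1+r)^(-n))/r = $76,717.00


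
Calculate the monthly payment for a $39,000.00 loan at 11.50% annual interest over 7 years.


Loan payment formula: PMT = PV × r / (1 − (1 + r)^(−n))
Monthly rate r = 0.115/12 ≈ 0.00958333, n = 84 months
Denominator: 1 − (1 + 0.115/12)^(−84) = 0.551195
PMT = $39,000.00 × (0.115/12) / 0.551195
PMT = $678.07 per month

PMT = PV × r / (1-(1+r)^(-n)) = $678.07/month
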